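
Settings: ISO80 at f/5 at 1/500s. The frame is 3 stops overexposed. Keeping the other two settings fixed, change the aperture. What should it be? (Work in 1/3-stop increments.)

Overexposed by 3 stops → need 3 stops darker.
Aperture: f/5 → f/5.6 → f/6.3 → f/7.1 → f/8 → f/9 → f/10 → f/11 → f/13 → f/14.

f/14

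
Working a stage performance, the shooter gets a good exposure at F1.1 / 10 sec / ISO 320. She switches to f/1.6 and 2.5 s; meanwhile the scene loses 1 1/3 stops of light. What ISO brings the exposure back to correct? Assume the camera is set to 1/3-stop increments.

Scene light: 1 1/3 stops darker.
Aperture: f/1.1 → f/1.2 → f/1.4 → f/1.6 — 1 stop narrower (darker).
Shutter speed: 10 → 8 → 6 → 5 → 4 → 3.2 → 2.5 — 2 stops shorter (darker).
Net so far: 4 1/3 stops darker. ISO: 320 → 400 → 500 → 640 → 800 → 1000 → 1250 → 1600 → 2000 → 2500 → 3200 → 4000 → 5000 → 6400.

ISO 6400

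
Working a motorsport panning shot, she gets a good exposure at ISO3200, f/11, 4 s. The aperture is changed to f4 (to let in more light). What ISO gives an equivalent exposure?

ISO 400

Aperture: f/11 → f/8 → f/5.6 → f/4 — 3 stops opened up (brighter).
Need 3 stops darker from the ISO: 3200 → 1600 → 800 → 400.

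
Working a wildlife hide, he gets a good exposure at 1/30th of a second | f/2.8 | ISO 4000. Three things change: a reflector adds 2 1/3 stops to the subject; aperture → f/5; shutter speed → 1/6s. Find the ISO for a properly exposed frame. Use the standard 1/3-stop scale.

ISO 500

Scene light: 2 1/3 stops brighter.
Aperture: f/2.8 → f/3.2 → f/3.5 → f/4 → f/4.5 → f/5 — 1 2/3 stops narrower (darker).
Shutter speed: 1/30 → 1/25 → 1/20 → 1/15 → 1/13 → 1/10 → 1/8 → 1/6 — 2 1/3 stops slower (brighter).
Net so far: 3 stops brighter. ISO: 4000 → 3200 → 2500 → 2000 → 1600 → 1250 → 1000 → 800 → 640 → 500.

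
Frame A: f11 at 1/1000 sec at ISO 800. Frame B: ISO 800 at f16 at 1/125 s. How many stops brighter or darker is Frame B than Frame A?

Aperture: f/11 → f/16 — 1 stop stopped down (darker).
Shutter speed: 1/1000 → 1/500 → 1/250 → 1/125 — 3 stops longer (brighter).
ISO: unchanged.
Net: −1 +3 = +2 stops.

2 stops brighter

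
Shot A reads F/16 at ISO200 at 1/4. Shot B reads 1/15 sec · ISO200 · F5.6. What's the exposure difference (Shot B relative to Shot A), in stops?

Aperture: f/16 → f/11 → f/8 → f/5.6 — 3 stops wider (brighter).
Shutter speed: 1/4 → 1/8 → 1/15 — 2 stops faster (darker).
ISO: unchanged.
Net: +3 −2 = +1 stop.

1 stop brighter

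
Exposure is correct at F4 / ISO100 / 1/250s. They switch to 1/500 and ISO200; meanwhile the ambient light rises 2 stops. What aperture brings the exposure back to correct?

f/8

Scene light: 2 stops brighter.
Shutter speed: 1/250 → 1/500 — 1 stop faster (darker).
ISO: 100 → 200 — 1 stop raised (brighter).
Net so far: 2 stops brighter. Aperture: f/4 → f/5.6 → f/8.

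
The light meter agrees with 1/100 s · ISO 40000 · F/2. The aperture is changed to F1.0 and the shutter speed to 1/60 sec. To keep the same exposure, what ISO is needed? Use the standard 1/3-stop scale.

ISO 6400

Aperture: f/2 → f/1.8 → f/1.6 → f/1.4 → f/1.2 → f/1.1 → f/1.0 — 2 stops wider (brighter).
Shutter speed: 1/100 → 1/80 → 1/60 — 2/3 stop longer (brighter).
Net change so far: 2 2/3 stops brighter. Offset with the ISO: 40000 → 32000 → 25600 → 20000 → 16000 → 12800 → 10000 → 8000 → 6400.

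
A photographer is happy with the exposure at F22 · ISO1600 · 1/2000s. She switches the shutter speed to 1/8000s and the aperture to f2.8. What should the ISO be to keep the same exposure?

ISO 100

Shutter speed: 1/2000 → 1/4000 → 1/8000 — 2 stops faster (darker).
Aperture: f/22 → f/16 → f/11 → f/8 → f/5.6 → f/4 → f/2.8 — 6 stops wider (brighter).
Net change so far: 4 stops brighter. Offset with the ISO: 1600 → 800 → 400 → 200 → 100.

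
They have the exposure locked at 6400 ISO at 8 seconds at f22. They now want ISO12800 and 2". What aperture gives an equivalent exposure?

f/16

ISO: 6400 → 12800 — 1 stop raised (brighter).
Shutter speed: 8 → 4 → 2 — 2 stops shorter (darker).
Net change so far: 1 stop darker. Offset with the aperture: f/22 → f/16.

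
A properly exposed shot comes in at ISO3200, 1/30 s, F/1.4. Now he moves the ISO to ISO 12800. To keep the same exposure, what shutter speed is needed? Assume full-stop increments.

ISO: 3200 → 6400 → 12800 — 2 stops raised (brighter).
Need 2 stops darker from the shutter speed: 1/30 → 1/60 → 1/125.

1/125s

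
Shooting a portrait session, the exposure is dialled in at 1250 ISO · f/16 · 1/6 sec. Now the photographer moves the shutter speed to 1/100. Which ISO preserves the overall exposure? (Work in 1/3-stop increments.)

ISO 20000

Shutter speed: 1/6 → 1/8 → 1/10 → 1/13 → 1/15 → 1/20 → 1/25 → 1/30 → 1/40 → 1/50 → 1/60 → 1/80 → 1/100 — 4 stops shorter (darker).
Need 4 stops brighter from the ISO: 1250 → 1600 → 2000 → 2500 → 3200 → 4000 → 5000 → 6400 → 8000 → 10000 → 12800 → 16000 → 20000.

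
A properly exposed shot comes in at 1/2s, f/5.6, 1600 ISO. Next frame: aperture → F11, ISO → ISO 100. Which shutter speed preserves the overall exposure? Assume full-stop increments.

Aperture: f/5.6 → f/8 → f/11 — 2 stops narrower (darker).
ISO: 1600 → 800 → 400 → 200 → 100 — 4 stops dropped (darker).
Net change so far: 6 stops darker. Offset with the shutter speed: 1/2 → 1 → 2 → 4 → 8 → 15 → 30.

30 s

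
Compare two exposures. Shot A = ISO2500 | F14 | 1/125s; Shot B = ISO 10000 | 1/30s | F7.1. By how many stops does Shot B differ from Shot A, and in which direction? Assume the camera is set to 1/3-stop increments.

6 stops brighter

Aperture: f/14 → f/13 → f/11 → f/10 → f/9 → f/8 → f/7.1 — 2 stops wider (brighter).
Shutter speed: 1/125 → 1/100 → 1/80 → 1/60 → 1/50 → 1/40 → 1/30 — 2 stops slower (brighter).
ISO: 2500 → 3200 → 4000 → 5000 → 6400 → 8000 → 10000 — 2 stops raised (brighter).
Net: +2 +2 +2 = +6 stops.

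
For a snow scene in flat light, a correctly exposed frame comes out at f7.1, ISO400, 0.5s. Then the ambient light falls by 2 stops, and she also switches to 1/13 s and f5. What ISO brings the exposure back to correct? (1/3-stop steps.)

Scene light: 2 stops darker.
Shutter speed: 0.5 → 0.4 → 0.3 → 1/4 → 1/5 → 1/6 → 1/8 → 1/10 → 1/13 — 2 2/3 stops shorter (darker).
Aperture: f/7.1 → f/6.3 → f/5.6 → f/5 — 1 stop larger aperture (brighter).
Net so far: 3 2/3 stops darker. ISO: 400 → 500 → 640 → 800 → 1000 → 1250 → 1600 → 2000 → 2500 → 3200 → 4000 → 5000.

ISO 5000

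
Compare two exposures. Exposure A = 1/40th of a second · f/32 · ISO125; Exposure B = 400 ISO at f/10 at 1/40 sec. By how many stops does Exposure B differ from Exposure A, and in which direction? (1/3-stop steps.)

Aperture: f/32 → f/29 → f/25 → f/22 → f/20 → f/18 → f/16 → f/14 → f/13 → f/11 → f/10 — 3 1/3 stops wider (brighter).
Shutter speed: unchanged.
ISO: 125 → 160 → 200 → 250 → 320 → 400 — 1 2/3 stops raised (brighter).
Net: +3 1/3 +1 2/3 = +5 stops.

5 stops brighter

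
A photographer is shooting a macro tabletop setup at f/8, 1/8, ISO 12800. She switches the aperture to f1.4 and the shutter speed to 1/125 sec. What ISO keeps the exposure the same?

Aperture: f/8 → f/5.6 → f/4 → f/2.8 → f/2 → f/1.4 — 5 stops wider (brighter).
Shutter speed: 1/8 → 1/15 → 1/30 → 1/60 → 1/125 — 4 stops faster (darker).
Net change so far: 1 stop brighter. Offset with the ISO: 12800 → 6400.

ISO 6400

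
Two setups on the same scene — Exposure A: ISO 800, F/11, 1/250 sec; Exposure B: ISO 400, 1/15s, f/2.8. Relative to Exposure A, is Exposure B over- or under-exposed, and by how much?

7 stops brighter

Aperture: f/11 → f/8 → f/5.6 → f/4 → f/2.8 — 4 stops larger aperture (brighter).
Shutter speed: 1/250 → 1/125 → 1/60 → 1/30 → 1/15 — 4 stops slower (brighter).
ISO: 800 → 400 — 1 stop dropped (darker).
Net: +4 +4 −1 = +7 stops.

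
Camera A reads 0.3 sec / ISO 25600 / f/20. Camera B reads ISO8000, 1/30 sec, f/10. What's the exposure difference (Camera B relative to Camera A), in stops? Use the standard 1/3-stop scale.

Aperture: f/20 → f/18 → f/16 → f/14 → f/13 → f/11 → f/10 — 2 stops opened up (brighter).
Shutter speed: 0.3 → 1/4 → 1/5 → 1/6 → 1/8 → 1/10 → 1/13 → 1/15 → 1/20 → 1/25 → 1/30 — 3 1/3 stops shorter (darker).
ISO: 25600 → 20000 → 16000 → 12800 → 10000 → 8000 — 1 2/3 stops dropped (darker).
Net: +2 −3 1/3 −1 2/3 = −3 stops.

3 stops darker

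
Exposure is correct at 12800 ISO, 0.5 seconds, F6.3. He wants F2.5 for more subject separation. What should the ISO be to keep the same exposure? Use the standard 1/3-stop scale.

ISO 2000

Aperture: f/6.3 → f/5.6 → f/5 → f/4.5 → f/4 → f/3.5 → f/3.2 → f/2.8 → f/2.5 — 2 2/3 stops wider (brighter).
Need 2 2/3 stops darker from the ISO: 12800 → 10000 → 8000 → 6400 → 5000 → 4000 → 3200 → 2500 → 2000.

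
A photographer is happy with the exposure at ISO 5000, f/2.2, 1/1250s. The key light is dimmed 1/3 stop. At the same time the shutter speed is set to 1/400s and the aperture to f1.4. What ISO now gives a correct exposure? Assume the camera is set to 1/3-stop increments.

Scene light: 1/3 stop darker.
Shutter speed: 1/1250 → 1/1000 → 1/800 → 1/640 → 1/500 → 1/400 — 1 2/3 stops longer (brighter).
Aperture: f/2.2 → f/2 → f/1.8 → f/1.6 → f/1.4 — 1 1/3 stops larger aperture (brighter).
Net so far: 2 2/3 stops brighter. ISO: 5000 → 4000 → 3200 → 2500 → 2000 → 1600 → 1250 → 1000 → 800.

ISO 800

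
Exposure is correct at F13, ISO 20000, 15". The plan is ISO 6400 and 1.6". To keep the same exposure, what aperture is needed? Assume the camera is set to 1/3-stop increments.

ISO: 20000 → 16000 → 12800 → 10000 → 8000 → 6400 — 1 2/3 stops dropped (darker).
Shutter speed: 15 → 13 → 10 → 8 → 6 → 5 → 4 → 3.2 → 2.5 → 2 → 1.6 — 3 1/3 stops faster (darker).
Net change so far: 5 stops darker. Offset with the aperture: f/13 → f/11 → f/10 → f/9 → f/8 → f/7.1 → f/6.3 → f/5.6 → f/5 → f/4.5 → f/4 → f/3.5 → f/3.2 → f/2.8 → f/2.5 → f/2.2.

f/2.2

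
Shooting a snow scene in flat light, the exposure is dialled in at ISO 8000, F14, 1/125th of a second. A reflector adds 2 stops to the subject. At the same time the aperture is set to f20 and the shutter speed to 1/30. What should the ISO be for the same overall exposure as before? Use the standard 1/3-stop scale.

Scene light: 2 stops brighter.
Aperture: f/14 → f/16 → f/18 → f/20 — 1 stop narrower (darker).
Shutter speed: 1/125 → 1/100 → 1/80 → 1/60 → 1/50 → 1/40 → 1/30 — 2 stops slower (brighter).
Net so far: 3 stops brighter. ISO: 8000 → 6400 → 5000 → 4000 → 3200 → 2500 → 2000 → 1600 → 1250 → 1000.

ISO 1000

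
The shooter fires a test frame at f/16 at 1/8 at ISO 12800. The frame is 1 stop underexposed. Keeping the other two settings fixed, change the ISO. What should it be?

ISO 25600

Underexposed by 1 stop → need 1 stop brighter.
ISO: 12800 → 25600.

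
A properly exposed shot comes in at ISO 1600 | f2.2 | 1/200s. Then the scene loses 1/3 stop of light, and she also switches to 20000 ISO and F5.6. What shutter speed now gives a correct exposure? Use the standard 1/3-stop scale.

Scene light: 1/3 stop darker.
ISO: 1600 → 2000 → 2500 → 3200 → 4000 → 5000 → 6400 → 8000 → 10000 → 12800 → 16000 → 20000 — 3 2/3 stops raised (brighter).
Aperture: f/2.2 → f/2.5 → f/2.8 → f/3.2 → f/3.5 → f/4 → f/4.5 → f/5 → f/5.6 — 2 2/3 stops smaller aperture (darker).
Net so far: 2/3 stop brighter. Shutter speed: 1/200 → 1/250 → 1/320.

1/320s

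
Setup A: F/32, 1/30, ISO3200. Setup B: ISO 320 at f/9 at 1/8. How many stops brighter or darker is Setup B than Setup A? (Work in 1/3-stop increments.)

Aperture: f/32 → f/29 → f/25 → f/22 → f/20 → f/18 → f/16 → f/14 → f/13 → f/11 → f/10 → f/9 — 3 2/3 stops larger aperture (brighter).
Shutter speed: 1/30 → 1/25 → 1/20 → 1/15 → 1/13 → 1/10 → 1/8 — 2 stops slower (brighter).
ISO: 3200 → 2500 → 2000 → 1600 → 1250 → 1000 → 800 → 640 → 500 → 400 → 320 — 3 1/3 stops lower (darker).
Net: +3 2/3 +2 −3 1/3 = +2 1/3 stops.

2 1/3 stops brighter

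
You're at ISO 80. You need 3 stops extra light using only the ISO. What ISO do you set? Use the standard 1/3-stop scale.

ISO: 80 → 100 → 125 → 160 → 200 → 250 → 320 → 400 → 500 → 640 — 3 stops higher (brighter).

ISO 640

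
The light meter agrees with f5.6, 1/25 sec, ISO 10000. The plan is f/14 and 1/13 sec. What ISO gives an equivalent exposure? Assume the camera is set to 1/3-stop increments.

Aperture: f/5.6 → f/6.3 → f/7.1 → f/8 → f/9 → f/10 → f/11 → f/13 → f/14 — 2 2/3 stops smaller aperture (darker).
Shutter speed: 1/25 → 1/20 → 1/15 → 1/13 — 1 stop slower (brighter).
Net change so far: 1 2/3 stops darker. Offset with the ISO: 10000 → 12800 → 16000 → 20000 → 25600 → 32000.

ISO 32000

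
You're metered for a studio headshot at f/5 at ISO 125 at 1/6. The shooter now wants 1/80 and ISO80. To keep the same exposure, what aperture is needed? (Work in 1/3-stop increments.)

Shutter speed: 1/6 → 1/8 → 1/10 → 1/13 → 1/15 → 1/20 → 1/25 → 1/30 → 1/40 → 1/50 → 1/60 → 1/80 — 3 2/3 stops shorter (darker).
ISO: 125 → 100 → 80 — 2/3 stop lower (darker).
Net change so far: 4 1/3 stops darker. Offset with the aperture: f/5 → f/4.5 → f/4 → f/3.5 → f/3.2 → f/2.8 → f/2.5 → f/2.2 → f/2 → f/1.8 → f/1.6 → f/1.4 → f/1.2 → f/1.1.

f/1.1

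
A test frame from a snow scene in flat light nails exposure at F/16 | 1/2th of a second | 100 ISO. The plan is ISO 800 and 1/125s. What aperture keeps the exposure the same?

f/5.6

ISO: 100 → 200 → 400 → 800 — 3 stops higher (brighter).
Shutter speed: 1/2 → 1/4 → 1/8 → 1/15 → 1/30 → 1/60 → 1/125 — 6 stops shorter (darker).
Net change so far: 3 stops darker. Offset with the aperture: f/16 → f/11 → f/8 → f/5.6.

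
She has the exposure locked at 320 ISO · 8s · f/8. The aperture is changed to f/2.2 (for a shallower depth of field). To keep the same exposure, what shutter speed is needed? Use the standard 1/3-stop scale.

Aperture: f/8 → f/7.1 → f/6.3 → f/5.6 → f/5 → f/4.5 → f/4 → f/3.5 → f/3.2 → f/2.8 → f/2.5 → f/2.2 — 3 2/3 stops opened up (brighter).
Need 3 2/3 stops darker from the shutter speed: 8 → 6 → 5 → 4 → 3.2 → 2.5 → 2 → 1.6 → 1.3 → 1 → 0.8 → 0.6.

0.6 s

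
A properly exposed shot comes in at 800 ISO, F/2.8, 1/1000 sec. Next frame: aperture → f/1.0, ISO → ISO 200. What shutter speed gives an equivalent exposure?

Aperture: f/2.8 → f/2 → f/1.4 → f/1.0 — 3 stops opened up (brighter).
ISO: 800 → 400 → 200 — 2 stops dropped (darker).
Net change so far: 1 stop brighter. Offset with the shutter speed: 1/1000 → 1/2000.

1/2000s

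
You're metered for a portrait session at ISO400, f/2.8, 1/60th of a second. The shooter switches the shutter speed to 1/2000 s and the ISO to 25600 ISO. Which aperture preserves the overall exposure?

f/4

Shutter speed: 1/60 → 1/125 → 1/250 → 1/500 → 1/1000 → 1/2000 — 5 stops faster (darker).
ISO: 400 → 800 → 1600 → 3200 → 6400 → 12800 → 25600 — 6 stops higher (brighter).
Net change so far: 1 stop brighter. Offset with the aperture: f/2.8 → f/4.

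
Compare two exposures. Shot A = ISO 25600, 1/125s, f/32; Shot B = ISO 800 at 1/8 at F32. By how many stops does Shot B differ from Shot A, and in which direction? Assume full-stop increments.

Aperture: unchanged.
Shutter speed: 1/125 → 1/60 → 1/30 → 1/15 → 1/8 — 4 stops slower (brighter).
ISO: 25600 → 12800 → 6400 → 3200 → 1600 → 800 — 5 stops lower (darker).
Net: +4 −5 = −1 stop.

1 stop darker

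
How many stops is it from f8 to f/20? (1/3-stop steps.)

f/8 → f/9 → f/10 → f/11 → f/13 → f/14 → f/16 → f/18 → f/20 — count the steps: 8 third-stops = 2 2/3 stops.

2 2/3 stops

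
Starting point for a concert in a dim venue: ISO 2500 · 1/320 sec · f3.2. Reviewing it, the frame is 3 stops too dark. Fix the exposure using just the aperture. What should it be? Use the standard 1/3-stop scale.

f/1.1

Underexposed by 3 stops → need 3 stops brighter.
Aperture: f/3.2 → f/2.8 → f/2.5 → f/2.2 → f/2 → f/1.8 → f/1.6 → f/1.4 → f/1.2 → f/1.1.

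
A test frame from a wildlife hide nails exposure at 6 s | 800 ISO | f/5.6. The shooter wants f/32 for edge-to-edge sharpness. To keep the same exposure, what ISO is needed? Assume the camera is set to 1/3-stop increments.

Aperture: f/5.6 → f/6.3 → f/7.1 → f/8 → f/9 → f/10 → f/11 → f/13 → f/14 → f/16 → f/18 → f/20 → f/22 → f/25 → f/29 → f/32 — 5 stops smaller aperture (darker).
Need 5 stops brighter from the ISO: 800 → 1000 → 1250 → 1600 → 2000 → 2500 → 3200 → 4000 → 5000 → 6400 → 8000 → 10000 → 12800 → 16000 → 20000 → 25600.

ISO 25600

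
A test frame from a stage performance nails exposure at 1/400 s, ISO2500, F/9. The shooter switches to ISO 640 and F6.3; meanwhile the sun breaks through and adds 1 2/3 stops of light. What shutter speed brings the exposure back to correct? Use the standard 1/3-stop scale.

1/640s

Scene light: 1 2/3 stops brighter.
ISO: 2500 → 2000 → 1600 → 1250 → 1000 → 800 → 640 — 2 stops dropped (darker).
Aperture: f/9 → f/8 → f/7.1 → f/6.3 — 1 stop larger aperture (brighter).
Net so far: 2/3 stop brighter. Shutter speed: 1/400 → 1/500 → 1/640.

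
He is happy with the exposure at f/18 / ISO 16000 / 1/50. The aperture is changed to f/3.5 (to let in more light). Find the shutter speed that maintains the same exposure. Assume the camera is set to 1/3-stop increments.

Aperture: f/18 → f/16 → f/14 → f/13 → f/11 → f/10 → f/9 → f/8 → f/7.1 → f/6.3 → f/5.6 → f/5 → f/4.5 → f/4 → f/3.5 — 4 2/3 stops opened up (brighter).
Need 4 2/3 stops darker from the shutter speed: 1/50 → 1/60 → 1/80 → 1/100 → 1/125 → 1/160 → 1/200 → 1/250 → 1/320 → 1/400 → 1/500 → 1/640 → 1/800 → 1/1000 → 1/1250.

1/1250s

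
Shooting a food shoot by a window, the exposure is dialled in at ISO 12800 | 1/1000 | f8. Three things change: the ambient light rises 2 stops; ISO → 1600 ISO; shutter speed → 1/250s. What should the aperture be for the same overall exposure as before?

Scene light: 2 stops brighter.
ISO: 12800 → 6400 → 3200 → 1600 — 3 stops lower (darker).
Shutter speed: 1/1000 → 1/500 → 1/250 — 2 stops longer (brighter).
Net so far: 1 stop brighter. Aperture: f/8 → f/11.

f/11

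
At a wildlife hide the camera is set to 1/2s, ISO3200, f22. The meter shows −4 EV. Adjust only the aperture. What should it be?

f/5.6

Underexposed by 4 stops → need 4 stops brighter.
Aperture: f/22 → f/16 → f/11 → f/8 → f/5.6.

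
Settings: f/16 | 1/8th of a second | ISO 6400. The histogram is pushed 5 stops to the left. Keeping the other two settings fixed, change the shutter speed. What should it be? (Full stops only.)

4 s

Underexposed by 5 stops → need 5 stops brighter.
Shutter speed: 1/8 → 1/4 → 1/2 → 1 → 2 → 4.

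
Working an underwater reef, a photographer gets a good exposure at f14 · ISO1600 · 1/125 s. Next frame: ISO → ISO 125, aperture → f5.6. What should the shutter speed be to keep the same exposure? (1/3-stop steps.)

ISO: 1600 → 1250 → 1000 → 800 → 640 → 500 → 400 → 320 → 250 → 200 → 160 → 125 — 3 2/3 stops lower (darker).
Aperture: f/14 → f/13 → f/11 → f/10 → f/9 → f/8 → f/7.1 → f/6.3 → f/5.6 — 2 2/3 stops wider (brighter).
Net change so far: 1 stop darker. Offset with the shutter speed: 1/125 → 1/100 → 1/80 → 1/60.

1/60s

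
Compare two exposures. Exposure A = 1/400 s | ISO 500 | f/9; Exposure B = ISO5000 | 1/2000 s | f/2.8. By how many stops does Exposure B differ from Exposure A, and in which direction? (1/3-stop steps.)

Aperture: f/9 → f/8 → f/7.1 → f/6.3 → f/5.6 → f/5 → f/4.5 → f/4 → f/3.5 → f/3.2 → f/2.8 — 3 1/3 stops opened up (brighter).
Shutter speed: 1/400 → 1/500 → 1/640 → 1/800 → 1/1000 → 1/1250 → 1/1600 → 1/2000 — 2 1/3 stops shorter (darker).
ISO: 500 → 640 → 800 → 1000 → 1250 → 1600 → 2000 → 2500 → 3200 → 4000 → 5000 — 3 1/3 stops higher (brighter).
Net: +3 1/3 −2 1/3 +3 1/3 = +4 1/3 stops.

4 1/3 stops brighter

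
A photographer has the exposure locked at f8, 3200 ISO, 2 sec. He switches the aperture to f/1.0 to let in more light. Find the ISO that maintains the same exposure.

ISO 50

Aperture: f/8 → f/5.6 → f/4 → f/2.8 → f/2 → f/1.4 → f/1.0 — 6 stops wider (brighter).
Need 6 stops darker from the ISO: 3200 → 1600 → 800 → 400 → 200 → 100 → 50.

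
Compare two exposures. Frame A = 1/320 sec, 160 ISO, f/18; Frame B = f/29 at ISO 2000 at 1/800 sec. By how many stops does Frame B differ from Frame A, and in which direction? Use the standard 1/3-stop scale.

Aperture: f/18 → f/20 → f/22 → f/25 → f/29 — 1 1/3 stops smaller aperture (darker).
Shutter speed: 1/320 → 1/400 → 1/500 → 1/640 → 1/800 — 1 1/3 stops shorter (darker).
ISO: 160 → 200 → 250 → 320 → 400 → 500 → 640 → 800 → 1000 → 1250 → 1600 → 2000 — 3 2/3 stops raised (brighter).
Net: −1 1/3 −1 1/3 +3 2/3 = +1 stop.

1 stop brighter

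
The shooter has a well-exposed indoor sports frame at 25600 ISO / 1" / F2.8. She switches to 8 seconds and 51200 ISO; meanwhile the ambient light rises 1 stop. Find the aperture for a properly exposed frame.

Scene light: 1 stop brighter.
Shutter speed: 1 → 2 → 4 → 8 — 3 stops longer (brighter).
ISO: 25600 → 51200 — 1 stop higher (brighter).
Net so far: 5 stops brighter. Aperture: f/2.8 → f/4 → f/5.6 → f/8 → f/11 → f/16.

f/16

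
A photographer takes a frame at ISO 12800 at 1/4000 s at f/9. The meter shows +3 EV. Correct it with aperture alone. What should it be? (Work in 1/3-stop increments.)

f/25

Overexposed by 3 stops → need 3 stops darker.
Aperture: f/9 → f/10 → f/11 → f/13 → f/14 → f/16 → f/18 → f/20 → f/22 → f/25.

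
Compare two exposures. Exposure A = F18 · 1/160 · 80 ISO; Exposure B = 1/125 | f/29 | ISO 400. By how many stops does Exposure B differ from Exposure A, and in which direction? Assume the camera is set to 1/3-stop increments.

Aperture: f/18 → f/20 → f/22 → f/25 → f/29 — 1 1/3 stops stopped down (darker).
Shutter speed: 1/160 → 1/125 — 1/3 stop longer (brighter).
ISO: 80 → 100 → 125 → 160 → 200 → 250 → 320 → 400 — 2 1/3 stops raised (brighter).
Net: −1 1/3 +1/3 +2 1/3 = +1 1/3 stops.

1 1/3 stops brighter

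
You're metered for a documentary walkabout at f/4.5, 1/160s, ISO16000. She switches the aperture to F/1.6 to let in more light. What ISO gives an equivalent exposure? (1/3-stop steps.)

Aperture: f/4.5 → f/4 → f/3.5 → f/3.2 → f/2.8 → f/2.5 → f/2.2 → f/2 → f/1.8 → f/1.6 — 3 stops opened up (brighter).
Need 3 stops darker from the ISO: 16000 → 12800 → 10000 → 8000 → 6400 → 5000 → 4000 → 3200 → 2500 → 2000.

ISO 2000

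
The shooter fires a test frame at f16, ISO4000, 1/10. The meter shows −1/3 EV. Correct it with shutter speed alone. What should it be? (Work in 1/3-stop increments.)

1/8s

Underexposed by 1/3 stop → need 1/3 stop brighter.
Shutter speed: 1/10 → 1/8.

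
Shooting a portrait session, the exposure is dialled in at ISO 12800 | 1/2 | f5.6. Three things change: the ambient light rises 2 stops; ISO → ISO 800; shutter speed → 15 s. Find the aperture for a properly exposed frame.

Scene light: 2 stops brighter.
ISO: 12800 → 6400 → 3200 → 1600 → 800 — 4 stops dropped (darker).
Shutter speed: 1/2 → 1 → 2 → 4 → 8 → 15 — 5 stops slower (brighter).
Net so far: 3 stops brighter. Aperture: f/5.6 → f/8 → f/11 → f/16.

f/16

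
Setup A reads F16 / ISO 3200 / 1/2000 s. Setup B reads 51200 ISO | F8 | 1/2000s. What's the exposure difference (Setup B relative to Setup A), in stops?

Aperture: f/16 → f/11 → f/8 — 2 stops opened up (brighter).
Shutter speed: unchanged.
ISO: 3200 → 6400 → 12800 → 25600 → 51200 — 4 stops raised (brighter).
Net: +2 +4 = +6 stops.

6 stops brighter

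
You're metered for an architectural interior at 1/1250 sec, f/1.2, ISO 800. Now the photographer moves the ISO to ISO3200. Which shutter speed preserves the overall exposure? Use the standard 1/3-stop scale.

1/5000s

ISO: 800 → 1000 → 1250 → 1600 → 2000 → 2500 → 3200 — 2 stops higher (brighter).
Need 2 stops darker from the shutter speed: 1/1250 → 1/1600 → 1/2000 → 1/2500 → 1/3200 → 1/4000 → 1/5000.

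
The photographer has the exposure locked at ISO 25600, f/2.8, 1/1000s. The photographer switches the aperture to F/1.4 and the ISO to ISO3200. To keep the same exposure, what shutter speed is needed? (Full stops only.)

1/500s

Aperture: f/2.8 → f/2 → f/1.4 — 2 stops opened up (brighter).
ISO: 25600 → 12800 → 6400 → 3200 — 3 stops lower (darker).
Net change so far: 1 stop darker. Offset with the shutter speed: 1/1000 → 1/500.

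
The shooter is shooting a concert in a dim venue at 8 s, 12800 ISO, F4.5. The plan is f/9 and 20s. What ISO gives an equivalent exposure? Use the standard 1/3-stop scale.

ISO 20000

Aperture: f/4.5 → f/5 → f/5.6 → f/6.3 → f/7.1 → f/8 → f/9 — 2 stops stopped down (darker).
Shutter speed: 8 → 10 → 13 → 15 → 20 — 1 1/3 stops longer (brighter).
Net change so far: 2/3 stop darker. Offset with the ISO: 12800 → 16000 → 20000.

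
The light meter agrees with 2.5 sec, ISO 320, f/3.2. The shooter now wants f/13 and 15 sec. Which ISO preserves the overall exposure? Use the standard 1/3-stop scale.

Aperture: f/3.2 → f/3.5 → f/4 → f/4.5 → f/5 → f/5.6 → f/6.3 → f/7.1 → f/8 → f/9 → f/10 → f/11 → f/13 — 4 stops stopped down (darker).
Shutter speed: 2.5 → 3.2 → 4 → 5 → 6 → 8 → 10 → 13 → 15 — 2 2/3 stops longer (brighter).
Net change so far: 1 1/3 stops darker. Offset with the ISO: 320 → 400 → 500 → 640 → 800.

ISO 800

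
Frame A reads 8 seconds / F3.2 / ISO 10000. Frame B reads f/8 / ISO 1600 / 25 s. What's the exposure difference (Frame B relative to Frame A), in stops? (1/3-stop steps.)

Aperture: f/3.2 → f/3.5 → f/4 → f/4.5 → f/5 → f/5.6 → f/6.3 → f/7.1 → f/8 — 2 2/3 stops stopped down (darker).
Shutter speed: 8 → 10 → 13 → 15 → 20 → 25 — 1 2/3 stops slower (brighter).
ISO: 10000 → 8000 → 6400 → 5000 → 4000 → 3200 → 2500 → 2000 → 1600 — 2 2/3 stops dropped (darker).
Net: −2 2/3 +1 2/3 −2 2/3 = −3 2/3 stops.

3 2/3 stops darker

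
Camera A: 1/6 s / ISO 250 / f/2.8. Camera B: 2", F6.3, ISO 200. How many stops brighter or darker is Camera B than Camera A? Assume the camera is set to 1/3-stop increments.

Aperture: f/2.8 → f/3.2 → f/3.5 → f/4 → f/4.5 → f/5 → f/5.6 → f/6.3 — 2 1/3 stops stopped down (darker).
Shutter speed: 1/6 → 1/5 → 1/4 → 0.3 → 0.4 → 0.5 → 0.6 → 0.8 → 1 → 1.3 → 1.6 → 2 — 3 2/3 stops longer (brighter).
ISO: 250 → 200 — 1/3 stop lower (darker).
Net: −2 1/3 +3 2/3 −1/3 = +1 stop.

1 stop brighter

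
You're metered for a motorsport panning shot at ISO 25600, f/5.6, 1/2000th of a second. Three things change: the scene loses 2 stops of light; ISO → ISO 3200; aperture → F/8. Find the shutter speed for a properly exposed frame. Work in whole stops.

Scene light: 2 stops darker.
ISO: 25600 → 12800 → 6400 → 3200 — 3 stops lower (darker).
Aperture: f/5.6 → f/8 — 1 stop narrower (darker).
Net so far: 6 stops darker. Shutter speed: 1/2000 → 1/1000 → 1/500 → 1/250 → 1/125 → 1/60 → 1/30.

1/30s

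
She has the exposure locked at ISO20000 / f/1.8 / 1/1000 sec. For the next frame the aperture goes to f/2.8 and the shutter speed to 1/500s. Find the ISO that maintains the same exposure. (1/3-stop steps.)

Aperture: f/1.8 → f/2 → f/2.2 → f/2.5 → f/2.8 — 1 1/3 stops smaller aperture (darker).
Shutter speed: 1/1000 → 1/800 → 1/640 → 1/500 — 1 stop slower (brighter).
Net change so far: 1/3 stop darker. Offset with the ISO: 20000 → 25600.

ISO 25600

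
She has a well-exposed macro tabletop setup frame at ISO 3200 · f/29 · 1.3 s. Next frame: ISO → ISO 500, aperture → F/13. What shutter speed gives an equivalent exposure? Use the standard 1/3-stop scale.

1.6 s

ISO: 3200 → 2500 → 2000 → 1600 → 1250 → 1000 → 800 → 640 → 500 — 2 2/3 stops dropped (darker).
Aperture: f/29 → f/25 → f/22 → f/20 → f/18 → f/16 → f/14 → f/13 — 2 1/3 stops larger aperture (brighter).
Net change so far: 1/3 stop darker. Offset with the shutter speed: 1.3 → 1.6.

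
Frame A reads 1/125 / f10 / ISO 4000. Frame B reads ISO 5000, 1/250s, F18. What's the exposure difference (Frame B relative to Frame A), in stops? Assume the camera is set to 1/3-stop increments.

Aperture: f/10 → f/11 → f/13 → f/14 → f/16 → f/18 — 1 2/3 stops narrower (darker).
Shutter speed: 1/125 → 1/160 → 1/200 → 1/250 — 1 stop faster (darker).
ISO: 4000 → 5000 — 1/3 stop higher (brighter).
Net: −1 2/3 −1 +1/3 = −2 1/3 stops.

2 1/3 stops darker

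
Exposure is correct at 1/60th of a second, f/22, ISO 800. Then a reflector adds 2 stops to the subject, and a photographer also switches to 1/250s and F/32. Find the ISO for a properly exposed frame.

ISO 1600

Scene light: 2 stops brighter.
Shutter speed: 1/60 → 1/125 → 1/250 — 2 stops shorter (darker).
Aperture: f/22 → f/32 — 1 stop narrower (darker).
Net so far: 1 stop darker. ISO: 800 → 1600.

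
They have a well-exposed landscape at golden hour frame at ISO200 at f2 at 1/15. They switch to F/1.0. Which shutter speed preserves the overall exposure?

1/60s

Aperture: f/2 → f/1.4 → f/1.0 — 2 stops wider (brighter).
Need 2 stops darker from the shutter speed: 1/15 → 1/30 → 1/60.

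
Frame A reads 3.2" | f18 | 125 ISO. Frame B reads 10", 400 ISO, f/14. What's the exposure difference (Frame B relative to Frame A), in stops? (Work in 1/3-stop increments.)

4 stops brighter

Aperture: f/18 → f/16 → f/14 — 2/3 stop opened up (brighter).
Shutter speed: 3.2 → 4 → 5 → 6 → 8 → 10 — 1 2/3 stops longer (brighter).
ISO: 125 → 160 → 200 → 250 → 320 → 400 — 1 2/3 stops raised (brighter).
Net: +2/3 +1 2/3 +1 2/3 = +4 stops.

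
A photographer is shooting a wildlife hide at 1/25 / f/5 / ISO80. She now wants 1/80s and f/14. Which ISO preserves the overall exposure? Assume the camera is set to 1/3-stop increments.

ISO 2000

Shutter speed: 1/25 → 1/30 → 1/40 → 1/50 → 1/60 → 1/80 — 1 2/3 stops shorter (darker).
Aperture: f/5 → f/5.6 → f/6.3 → f/7.1 → f/8 → f/9 → f/10 → f/11 → f/13 → f/14 — 3 stops smaller aperture (darker).
Net change so far: 4 2/3 stops darker. Offset with the ISO: 80 → 100 → 125 → 160 → 200 → 250 → 320 → 400 → 500 → 640 → 800 → 1000 → 1250 → 1600 → 2000.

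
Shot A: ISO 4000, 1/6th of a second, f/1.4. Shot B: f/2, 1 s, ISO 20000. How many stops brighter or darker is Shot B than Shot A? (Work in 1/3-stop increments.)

Aperture: f/1.4 → f/1.6 → f/1.8 → f/2 — 1 stop narrower (darker).
Shutter speed: 1/6 → 1/5 → 1/4 → 0.3 → 0.4 → 0.5 → 0.6 → 0.8 → 1 — 2 2/3 stops longer (brighter).
ISO: 4000 → 5000 → 6400 → 8000 → 10000 → 12800 → 16000 → 20000 — 2 1/3 stops higher (brighter).
Net: −1 +2 2/3 +2 1/3 = +4 stops.

4 stops brighter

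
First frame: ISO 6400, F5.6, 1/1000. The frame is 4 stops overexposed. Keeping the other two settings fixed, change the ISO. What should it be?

Overexposed by 4 stops → need 4 stops darker.
ISO: 6400 → 3200 → 1600 → 800 → 400.

ISO 400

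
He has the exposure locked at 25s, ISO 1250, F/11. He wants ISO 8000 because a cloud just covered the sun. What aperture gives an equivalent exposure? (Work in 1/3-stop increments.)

ISO: 1250 → 1600 → 2000 → 2500 → 3200 → 4000 → 5000 → 6400 → 8000 — 2 2/3 stops higher (brighter).
Need 2 2/3 stops darker from the aperture: f/11 → f/13 → f/14 → f/16 → f/18 → f/20 → f/22 → f/25 → f/29.

f/29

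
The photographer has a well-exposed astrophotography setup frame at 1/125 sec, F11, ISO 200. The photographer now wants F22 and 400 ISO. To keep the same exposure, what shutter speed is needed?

Aperture: f/11 → f/16 → f/22 — 2 stops narrower (darker).
ISO: 200 → 400 — 1 stop raised (brighter).
Net change so far: 1 stop darker. Offset with the shutter speed: 1/125 → 1/60.

1/60s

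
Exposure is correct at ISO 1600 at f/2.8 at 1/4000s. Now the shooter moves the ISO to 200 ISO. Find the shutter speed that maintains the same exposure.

1/500s

ISO: 1600 → 800 → 400 → 200 — 3 stops lower (darker).
Need 3 stops brighter from the shutter speed: 1/4000 → 1/2000 → 1/1000 → 1/500.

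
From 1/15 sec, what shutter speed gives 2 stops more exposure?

Shutter speed: 1/15 → 1/8 → 1/4 — 2 stops slower (brighter).

1/4s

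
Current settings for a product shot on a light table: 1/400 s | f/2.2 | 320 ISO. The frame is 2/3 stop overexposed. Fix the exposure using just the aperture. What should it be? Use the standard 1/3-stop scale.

Overexposed by 2/3 stop → need 2/3 stop darker.
Aperture: f/2.2 → f/2.5 → f/2.8.

f/2.8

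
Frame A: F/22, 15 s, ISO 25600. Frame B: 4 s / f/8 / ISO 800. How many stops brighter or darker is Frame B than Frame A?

Aperture: f/22 → f/16 → f/11 → f/8 — 3 stops larger aperture (brighter).
Shutter speed: 15 → 8 → 4 — 2 stops faster (darker).
ISO: 25600 → 12800 → 6400 → 3200 → 1600 → 800 — 5 stops lower (darker).
Net: +3 −2 −5 = −4 stops.

4 stops darker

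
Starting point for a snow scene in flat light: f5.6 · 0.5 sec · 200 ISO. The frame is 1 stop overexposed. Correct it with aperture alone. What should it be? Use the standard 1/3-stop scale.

Overexposed by 1 stop → need 1 stop darker.
Aperture: f/5.6 → f/6.3 → f/7.1 → f/8.

f/8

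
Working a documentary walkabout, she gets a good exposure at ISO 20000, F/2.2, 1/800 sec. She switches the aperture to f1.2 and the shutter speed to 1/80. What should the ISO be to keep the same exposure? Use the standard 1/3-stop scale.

Aperture: f/2.2 → f/2 → f/1.8 → f/1.6 → f/1.4 → f/1.2 — 1 2/3 stops wider (brighter).
Shutter speed: 1/800 → 1/640 → 1/500 → 1/400 → 1/320 → 1/250 → 1/200 → 1/160 → 1/125 → 1/100 → 1/80 — 3 1/3 stops longer (brighter).
Net change so far: 5 stops brighter. Offset with the ISO: 20000 → 16000 → 12800 → 10000 → 8000 → 6400 → 5000 → 4000 → 3200 → 2500 → 2000 → 1600 → 1250 → 1000 → 800 → 640.

ISO 640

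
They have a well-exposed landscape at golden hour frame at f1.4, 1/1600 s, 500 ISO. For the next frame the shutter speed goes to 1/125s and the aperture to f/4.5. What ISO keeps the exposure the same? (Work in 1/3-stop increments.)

ISO 400

Shutter speed: 1/1600 → 1/1250 → 1/1000 → 1/800 → 1/640 → 1/500 → 1/400 → 1/320 → 1/250 → 1/200 → 1/160 → 1/125 — 3 2/3 stops slower (brighter).
Aperture: f/1.4 → f/1.6 → f/1.8 → f/2 → f/2.2 → f/2.5 → f/2.8 → f/3.2 → f/3.5 → f/4 → f/4.5 — 3 1/3 stops narrower (darker).
Net change so far: 1/3 stop brighter. Offset with the ISO: 500 → 400.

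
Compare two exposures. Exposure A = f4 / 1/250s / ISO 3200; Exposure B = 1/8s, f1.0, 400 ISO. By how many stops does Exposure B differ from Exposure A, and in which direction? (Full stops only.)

6 stops brighter

Aperture: f/4 → f/2.8 → f/2 → f/1.4 → f/1.0 — 4 stops larger aperture (brighter).
Shutter speed: 1/250 → 1/125 → 1/60 → 1/30 → 1/15 → 1/8 — 5 stops longer (brighter).
ISO: 3200 → 1600 → 800 → 400 — 3 stops lower (darker).
Net: +4 +5 −3 = +6 stops.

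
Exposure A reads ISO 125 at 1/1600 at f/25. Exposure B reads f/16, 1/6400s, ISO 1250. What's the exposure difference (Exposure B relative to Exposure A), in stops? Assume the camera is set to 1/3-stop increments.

2 2/3 stops brighter

Aperture: f/25 → f/22 → f/20 → f/18 → f/16 — 1 1/3 stops opened up (brighter).
Shutter speed: 1/1600 → 1/2000 → 1/2500 → 1/3200 → 1/4000 → 1/5000 → 1/6400 — 2 stops faster (darker).
ISO: 125 → 160 → 200 → 250 → 320 → 400 → 500 → 640 → 800 → 1000 → 1250 — 3 1/3 stops higher (brighter).
Net: +1 1/3 −2 +3 1/3 = +2 2/3 stops.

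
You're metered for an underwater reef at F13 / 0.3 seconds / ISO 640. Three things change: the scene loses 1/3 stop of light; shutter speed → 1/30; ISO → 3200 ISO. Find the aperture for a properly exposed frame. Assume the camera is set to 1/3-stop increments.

f/8

Scene light: 1/3 stop darker.
Shutter speed: 0.3 → 1/4 → 1/5 → 1/6 → 1/8 → 1/10 → 1/13 → 1/15 → 1/20 → 1/25 → 1/30 — 3 1/3 stops faster (darker).
ISO: 640 → 800 → 1000 → 1250 → 1600 → 2000 → 2500 → 3200 — 2 1/3 stops higher (brighter).
Net so far: 1 1/3 stops darker. Aperture: f/13 → f/11 → f/10 → f/9 → f/8.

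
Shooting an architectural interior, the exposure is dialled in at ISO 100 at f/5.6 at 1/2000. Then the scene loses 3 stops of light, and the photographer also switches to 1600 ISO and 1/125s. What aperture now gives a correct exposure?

Scene light: 3 stops darker.
ISO: 100 → 200 → 400 → 800 → 1600 — 4 stops higher (brighter).
Shutter speed: 1/2000 → 1/1000 → 1/500 → 1/250 → 1/125 — 4 stops slower (brighter).
Net so far: 5 stops brighter. Aperture: f/5.6 → f/8 → f/11 → f/16 → f/22 → f/32.

f/32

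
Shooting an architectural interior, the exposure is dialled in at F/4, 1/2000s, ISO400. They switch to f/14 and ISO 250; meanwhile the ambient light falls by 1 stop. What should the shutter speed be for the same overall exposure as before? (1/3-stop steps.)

1/50s

Scene light: 1 stop darker.
Aperture: f/4 → f/4.5 → f/5 → f/5.6 → f/6.3 → f/7.1 → f/8 → f/9 → f/10 → f/11 → f/13 → f/14 — 3 2/3 stops smaller aperture (darker).
ISO: 400 → 320 → 250 — 2/3 stop lower (darker).
Net so far: 5 1/3 stops darker. Shutter speed: 1/2000 → 1/1600 → 1/1250 → 1/1000 → 1/800 → 1/640 → 1/500 → 1/400 → 1/320 → 1/250 → 1/200 → 1/160 → 1/125 → 1/100 → 1/80 → 1/60 → 1/50.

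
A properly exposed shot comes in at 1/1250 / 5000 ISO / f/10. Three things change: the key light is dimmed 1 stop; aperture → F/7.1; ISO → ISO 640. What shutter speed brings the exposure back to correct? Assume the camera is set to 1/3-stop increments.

1/160s

Scene light: 1 stop darker.
Aperture: f/10 → f/9 → f/8 → f/7.1 — 1 stop larger aperture (brighter).
ISO: 5000 → 4000 → 3200 → 2500 → 2000 → 1600 → 1250 → 1000 → 800 → 640 — 3 stops lower (darker).
Net so far: 3 stops darker. Shutter speed: 1/1250 → 1/1000 → 1/800 → 1/640 → 1/500 → 1/400 → 1/320 → 1/250 → 1/200 → 1/160.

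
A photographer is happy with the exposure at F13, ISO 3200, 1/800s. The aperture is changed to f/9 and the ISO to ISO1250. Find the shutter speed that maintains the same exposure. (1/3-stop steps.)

Aperture: f/13 → f/11 → f/10 → f/9 — 1 stop larger aperture (brighter).
ISO: 3200 → 2500 → 2000 → 1600 → 1250 — 1 1/3 stops lower (darker).
Net change so far: 1/3 stop darker. Offset with the shutter speed: 1/800 → 1/640.

1/640s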